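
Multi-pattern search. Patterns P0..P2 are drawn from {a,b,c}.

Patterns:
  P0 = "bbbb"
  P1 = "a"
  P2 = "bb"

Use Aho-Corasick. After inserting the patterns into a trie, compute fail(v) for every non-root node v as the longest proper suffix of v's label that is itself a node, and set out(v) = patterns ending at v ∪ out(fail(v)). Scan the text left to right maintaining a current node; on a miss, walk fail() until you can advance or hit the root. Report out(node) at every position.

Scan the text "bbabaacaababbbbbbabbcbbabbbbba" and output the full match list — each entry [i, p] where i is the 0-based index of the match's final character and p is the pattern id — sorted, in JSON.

Construct AC machine:
Trie nodes:
  n0 'ε': a→5 b→1
  n1 'b': b→2
  n2 'bb': b→3  [P2 ends]
  n3 'bbb': b→4
  n4 'bbbb': ·  [P0 ends]
  n5 'a': ·  [P1 ends]

BFS fail/out derivation:
  n1('b'): parent n0 fail=0; on 'b' 0 → fail=0;  out ∅∪∅=∅
  n5('a'): parent n0 fail=0; on 'a' 0 → fail=0;  out {1}∪∅={1}
  n2('bb'): parent n1 fail=0; on 'b' 0 → fail=1;  out {2}∪∅={2}
  n3('bbb'): parent n2 fail=1; on 'b' 1 → fail=2;  out ∅∪{2}={2}
  n4('bbbb'): parent n3 fail=2; on 'b' 2 → fail=3;  out {0}∪{2}={0,2}

Run:
[0] read 'b'  n0⇒n1
[1] read 'b'  n1⇒n2  → match P2@[0:1]
[2] read 'a'  n2⇒n5 (via fail)  → match P1@[2:2]
[3] read 'b'  n5⇒n1 (via fail)
[4] read 'a'  n1⇒n5 (via fail)  → match P1@[4:4]
[5] read 'a'  n5⇒n5 (via fail)  → match P1@[5:5]
[6] read 'c'  n5⇒n0 (via fail)
[7] read 'a'  n0⇒n5  → match P1@[7:7]
[8] read 'a'  n5⇒n5 (via fail)  → match P1@[8:8]
[9] read 'b'  n5⇒n1 (via fail)
[10] read 'a'  n1⇒n5 (via fail)  → match P1@[10:10]
[11] read 'b'  n5⇒n1 (via fail)
[12] read 'b'  n1⇒n2  → match P2@[11:12]
[13] read 'b'  n2⇒n3  → match P2@[12:13]
[14] read 'b'  n3⇒n4  → match P0@[11:14],P2@[13:14]
[15] read 'b'  n4⇒n4 (via fail)  → match P0@[12:15],P2@[14:15]
[16] read 'b'  n4⇒n4 (via fail)  → match P0@[13:16],P2@[15:16]
[17] read 'a'  n4⇒n5 (via fail)  → match P1@[17:17]
[18] read 'b'  n5⇒n1 (via fail)
[19] read 'b'  n1⇒n2  → match P2@[18:19]
[20] read 'c'  n2⇒n0 (via fail)
[21] read 'b'  n0⇒n1
[22] read 'b'  n1⇒n2  → match P2@[21:22]
[23] read 'a'  n2⇒n5 (via fail)  → match P1@[23:23]
[24] read 'b'  n5⇒n1 (via fail)
[25] read 'b'  n1⇒n2  → match P2@[24:25]
[26] read 'b'  n2⇒n3  → match P2@[25:26]
[27] read 'b'  n3⇒n4  → match P0@[24:27],P2@[26:27]
[28] read 'b'  n4⇒n4 (via fail)  → match P0@[25:28],P2@[27:28]
[29] read 'a'  n4⇒n5 (via fail)  → match P1@[29:29]

Matches: [[1,2],[2,1],[4,1],[5,1],[7,1],[8,1],[10,1],[12,2],[13,2],[14,0],[14,2],[15,0],[15,2],[16,0],[16,2],[17,1],[19,2],[22,2],[23,1],[25,2],[26,2],[27,0],[27,2],[28,0],[28,2],[29,1]]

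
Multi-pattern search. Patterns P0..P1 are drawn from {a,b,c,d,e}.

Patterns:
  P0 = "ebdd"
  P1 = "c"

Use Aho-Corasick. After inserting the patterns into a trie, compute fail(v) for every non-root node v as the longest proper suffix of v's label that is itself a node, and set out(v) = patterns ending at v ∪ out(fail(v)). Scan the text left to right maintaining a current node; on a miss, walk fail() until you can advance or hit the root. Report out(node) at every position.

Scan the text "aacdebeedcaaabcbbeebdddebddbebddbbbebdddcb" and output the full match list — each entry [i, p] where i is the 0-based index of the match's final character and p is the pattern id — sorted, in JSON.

Build automaton:
Trie nodes:
  0='ε' goto c→5 e→1
  1='e' goto b→2
  2='eb' goto d→3
  3='ebd' goto d→4
  4='ebdd' goto ·  [P0 ends]
  5='c' goto ·  [P1 ends]

BFS fail/out derivation:
  fail(1) 'e': from fail(0)=0 chase 'e': 0 ⇒ 0;  out=∅∪out(0)=∅
  fail(5) 'c': from fail(0)=0 chase 'c': 0 ⇒ 0;  out={1}∪out(0)={1}
  fail(2) 'eb': from fail(1)=0 chase 'b': 0 ⇒ 0;  out=∅∪out(0)=∅
  fail(3) 'ebd': from fail(2)=0 chase 'd': 0 ⇒ 0;  out=∅∪out(0)=∅
  fail(4) 'ebdd': from fail(3)=0 chase 'd': 0 ⇒ 0;  out={0}∪out(0)={0}

Run:
pos 0 'a': at 0
pos 1 'a': at 0
pos 2 'c': at 5  emit P1@[2:2]
pos 3 'd': at 0 ·f
pos 4 'e': at 1
pos 5 'b': at 2
pos 6 'e': at 1 ·f
pos 7 'e': at 1 ·f
pos 8 'd': at 0 ·f
pos 9 'c': at 5  emit P1@[9:9]
pos 10 'a': at 0 ·f
pos 11 'a': at 0
pos 12 'a': at 0
pos 13 'b': at 0
pos 14 'c': at 5  emit P1@[14:14]
pos 15 'b': at 0 ·f
pos 16 'b': at 0
pos 17 'e': at 1
pos 18 'e': at 1 ·f
pos 19 'b': at 2
pos 20 'd': at 3
pos 21 'd': at 4  emit P0@[18:21]
pos 22 'd': at 0 ·f
pos 23 'e': at 1
pos 24 'b': at 2
pos 25 'd': at 3
pos 26 'd': at 4  emit P0@[23:26]
pos 27 'b': at 0 ·f
pos 28 'e': at 1
pos 29 'b': at 2
pos 30 'd': at 3
pos 31 'd': at 4  emit P0@[28:31]
pos 32 'b': at 0 ·f
pos 33 'b': at 0
pos 34 'b': at 0
pos 35 'e': at 1
pos 36 'b': at 2
pos 37 'd': at 3
pos 38 'd': at 4  emit P0@[35:38]
pos 39 'd': at 0 ·f
pos 40 'c': at 5  emit P1@[40:40]
pos 41 'b': at 0 ·f

All matches (sorted): [[2,1],[9,1],[14,1],[21,0],[26,0],[31,0],[38,0],[40,1]]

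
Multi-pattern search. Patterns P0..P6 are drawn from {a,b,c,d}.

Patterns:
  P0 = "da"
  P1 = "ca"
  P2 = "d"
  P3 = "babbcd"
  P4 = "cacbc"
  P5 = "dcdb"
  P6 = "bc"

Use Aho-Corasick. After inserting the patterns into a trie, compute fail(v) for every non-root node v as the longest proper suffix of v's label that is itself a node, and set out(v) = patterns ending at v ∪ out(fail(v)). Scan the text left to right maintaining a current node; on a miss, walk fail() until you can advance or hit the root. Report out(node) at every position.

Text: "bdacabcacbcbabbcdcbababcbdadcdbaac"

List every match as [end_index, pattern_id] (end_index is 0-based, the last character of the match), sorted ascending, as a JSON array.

Build automaton:
Trie nodes:
  0='ε' goto b→5 c→3 d→1
  1='d' goto a→2 c→14  [P2 ends]
  2='da' goto ·  [P0 ends]
  3='c' goto a→4
  4='ca' goto c→11  [P1 ends]
  5='b' goto a→6 c→17
  6='ba' goto b→7
  7='bab' goto b→8
  8='babb' goto c→9
  9='babbc' goto d→10
  10='babbcd' goto ·  [P3 ends]
  11='cac' goto b→12
  12='cacb' goto c→13
  13='cacbc' goto ·  [P4 ends]
  14='dc' goto d→15
  15='dcd' goto b→16
  16='dcdb' goto ·  [P5 ends]
  17='bc' goto ·  [P6 ends]

Failure links (BFS by depth):
  n1('d'): parent n0 fail=0; on 'd' 0 → fail=0;  out {2}∪∅={2}
  n3('c'): parent n0 fail=0; on 'c' 0 → fail=0;  out ∅∪∅=∅
  n5('b'): parent n0 fail=0; on 'b' 0 → fail=0;  out ∅∪∅=∅
  n2('da'): parent n1 fail=0; on 'a' 0 → fail=0;  out {0}∪∅={0}
  n4('ca'): parent n3 fail=0; on 'a' 0 → fail=0;  out {1}∪∅={1}
  n6('ba'): parent n5 fail=0; on 'a' 0 → fail=0;  out ∅∪∅=∅
  n14('dc'): parent n1 fail=0; on 'c' 0 → fail=3;  out ∅∪∅=∅
  n17('bc'): parent n5 fail=0; on 'c' 0 → fail=3;  out {6}∪∅={6}
  n7('bab'): parent n6 fail=0; on 'b' 0 → fail=5;  out ∅∪∅=∅
  n11('cac'): parent n4 fail=0; on 'c' 0 → fail=3;  out ∅∪∅=∅
  n15('dcd'): parent n14 fail=3; on 'd' 3→0 → fail=1;  out ∅∪{2}={2}
  n8('babb'): parent n7 fail=5; on 'b' 5→0 → fail=5;  out ∅∪∅=∅
  n12('cacb'): parent n11 fail=3; on 'b' 3→0 → fail=5;  out ∅∪∅=∅
  n16('dcdb'): parent n15 fail=1; on 'b' 1→0 → fail=5;  out {5}∪∅={5}
  n9('babbc'): parent n8 fail=5; on 'c' 5 → fail=17;  out ∅∪{6}={6}
  n13('cacbc'): parent n12 fail=5; on 'c' 5 → fail=17;  out {4}∪{6}={4,6}
  n10('babbcd'): parent n9 fail=17; on 'd' 17→3→0 → fail=1;  out {3}∪{2}={2,3}

Scan:
i=0 'b': node 0→5
i=1 'd': node 5→1 (fail-walked)  → match P2@[1:1]
i=2 'a': node 1→2  → match P0@[1:2]
i=3 'c': node 2→3 (fail-walked)
i=4 'a': node 3→4  → match P1@[3:4]
i=5 'b': node 4→5 (fail-walked)
i=6 'c': node 5→17  → match P6@[5:6]
i=7 'a': node 17→4 (fail-walked)  → match P1@[6:7]
i=8 'c': node 4→11
i=9 'b': node 11→12
i=10 'c': node 12→13  → match P4@[6:10],P6@[9:10]
i=11 'b': node 13→5 (fail-walked)
i=12 'a': node 5→6
i=13 'b': node 6→7
i=14 'b': node 7→8
i=15 'c': node 8→9  → match P6@[14:15]
i=16 'd': node 9→10  → match P2@[16:16],P3@[11:16]
i=17 'c': node 10→14 (fail-walked)
i=18 'b': node 14→5 (fail-walked)
i=19 'a': node 5→6
i=20 'b': node 6→7
i=21 'a': node 7→6 (fail-walked)
i=22 'b': node 6→7
i=23 'c': node 7→17 (fail-walked)  → match P6@[22:23]
i=24 'b': node 17→5 (fail-walked)
i=25 'd': node 5→1 (fail-walked)  → match P2@[25:25]
i=26 'a': node 1→2  → match P0@[25:26]
i=27 'd': node 2→1 (fail-walked)  → match P2@[27:27]
i=28 'c': node 1→14
i=29 'd': node 14→15  → match P2@[29:29]
i=30 'b': node 15→16  → match P5@[27:30]
i=31 'a': node 16→6 (fail-walked)
i=32 'a': node 6→0 (fail-walked)
i=33 'c': node 0→3

Result: [[1,2],[2,0],[4,1],[6,6],[7,1],[10,4],[10,6],[15,6],[16,2],[16,3],[23,6],[25,2],[26,0],[27,2],[29,2],[30,5]]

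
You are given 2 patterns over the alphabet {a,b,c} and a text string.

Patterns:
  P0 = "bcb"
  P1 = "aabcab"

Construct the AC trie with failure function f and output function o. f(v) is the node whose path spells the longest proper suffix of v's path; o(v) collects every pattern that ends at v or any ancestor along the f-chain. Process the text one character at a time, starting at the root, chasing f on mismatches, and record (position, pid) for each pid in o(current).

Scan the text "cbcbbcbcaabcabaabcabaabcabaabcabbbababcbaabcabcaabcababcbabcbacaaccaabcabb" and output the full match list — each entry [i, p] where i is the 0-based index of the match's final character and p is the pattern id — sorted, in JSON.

Build:
Trie (insert patterns):
  0='ε' goto a→4 b→1
  1='b' goto c→2
  2='bc' goto b→3
  3='bcb' goto ·  [P0 ends]
  4='a' goto a→5
  5='aa' goto b→6
  6='aab' goto c→7
  7='aabc' goto a→8
  8='aabca' goto b→9
  9='aabcab' goto ·  [P1 ends]

BFS fail/out derivation:
  n1('b'): parent n0 fail=0; on 'b' 0 → fail=0;  out ∅∪∅=∅
  n4('a'): parent n0 fail=0; on 'a' 0 → fail=0;  out ∅∪∅=∅
  n2('bc'): parent n1 fail=0; on 'c' 0 → fail=0;  out ∅∪∅=∅
  n5('aa'): parent n4 fail=0; on 'a' 0 → fail=4;  out ∅∪∅=∅
  n3('bcb'): parent n2 fail=0; on 'b' 0 → fail=1;  out {0}∪∅={0}
  n6('aab'): parent n5 fail=4; on 'b' 4→0 → fail=1;  out ∅∪∅=∅
  n7('aabc'): parent n6 fail=1; on 'c' 1 → fail=2;  out ∅∪∅=∅
  n8('aabca'): parent n7 fail=2; on 'a' 2→0 → fail=4;  out ∅∪∅=∅
  n9('aabcab'): parent n8 fail=4; on 'b' 4→0 → fail=1;  out {1}∪∅={1}

Text stream:
i=0 'c': node 0→0
i=1 'b': node 0→1
i=2 'c': node 1→2
i=3 'b': node 2→3  → match P0@[1:3]
i=4 'b': node 3→1 ·f
i=5 'c': node 1→2
i=6 'b': node 2→3  → match P0@[4:6]
i=7 'c': node 3→2 ·f
i=8 'a': node 2→4 ·f
i=9 'a': node 4→5
i=10 'b': node 5→6
i=11 'c': node 6→7
i=12 'a': node 7→8
i=13 'b': node 8→9  → match P1@[8:13]
i=14 'a': node 9→4 ·f
i=15 'a': node 4→5
i=16 'b': node 5→6
i=17 'c': node 6→7
i=18 'a': node 7→8
i=19 'b': node 8→9  → match P1@[14:19]
i=20 'a': node 9→4 ·f
i=21 'a': node 4→5
i=22 'b': node 5→6
i=23 'c': node 6→7
i=24 'a': node 7→8
i=25 'b': node 8→9  → match P1@[20:25]
i=26 'a': node 9→4 ·f
i=27 'a': node 4→5
i=28 'b': node 5→6
i=29 'c': node 6→7
i=30 'a': node 7→8
i=31 'b': node 8→9  → match P1@[26:31]
i=32 'b': node 9→1 ·f
i=33 'b': node 1→1 ·f
i=34 'a': node 1→4 ·f
i=35 'b': node 4→1 ·f
i=36 'a': node 1→4 ·f
i=37 'b': node 4→1 ·f
i=38 'c': node 1→2
i=39 'b': node 2→3  → match P0@[37:39]
i=40 'a': node 3→4 ·f
i=41 'a': node 4→5
i=42 'b': node 5→6
i=43 'c': node 6→7
i=44 'a': node 7→8
i=45 'b': node 8→9  → match P1@[40:45]
i=46 'c': node 9→2 ·f
i=47 'a': node 2→4 ·f
i=48 'a': node 4→5
i=49 'b': node 5→6
i=50 'c': node 6→7
i=51 'a': node 7→8
i=52 'b': node 8→9  → match P1@[47:52]
i=53 'a': node 9→4 ·f
i=54 'b': node 4→1 ·f
i=55 'c': node 1→2
i=56 'b': node 2→3  → match P0@[54:56]
i=57 'a': node 3→4 ·f
i=58 'b': node 4→1 ·f
i=59 'c': node 1→2
i=60 'b': node 2→3  → match P0@[58:60]
i=61 'a': node 3→4 ·f
i=62 'c': node 4→0 ·f
i=63 'a': node 0→4
i=64 'a': node 4→5
i=65 'c': node 5→0 ·f
i=66 'c': node 0→0
i=67 'a': node 0→4
i=68 'a': node 4→5
i=69 'b': node 5→6
i=70 'c': node 6→7
i=71 'a': node 7→8
i=72 'b': node 8→9  → match P1@[67:72]
i=73 'b': node 9→1 ·f

Result: [[3,0],[6,0],[13,1],[19,1],[25,1],[31,1],[39,0],[45,1],[52,1],[56,0],[60,0],[72,1]]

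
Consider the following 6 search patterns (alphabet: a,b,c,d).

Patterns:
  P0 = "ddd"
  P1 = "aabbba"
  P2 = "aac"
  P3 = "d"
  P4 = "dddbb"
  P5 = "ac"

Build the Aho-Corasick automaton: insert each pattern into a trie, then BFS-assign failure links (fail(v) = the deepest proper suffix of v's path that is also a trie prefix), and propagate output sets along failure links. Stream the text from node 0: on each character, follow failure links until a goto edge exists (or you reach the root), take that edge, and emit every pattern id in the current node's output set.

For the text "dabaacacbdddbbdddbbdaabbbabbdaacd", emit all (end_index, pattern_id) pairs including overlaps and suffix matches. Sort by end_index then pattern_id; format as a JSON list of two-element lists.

Build automaton:
Trie (insert patterns):
  0='ε' goto a→4 d→1
  1='d' goto d→2  ←P3
  2='dd' goto d→3
  3='ddd' goto b→11  ←P0
  4='a' goto a→5 c→13
  5='aa' goto b→6 c→10
  6='aab' goto b→7
  7='aabb' goto b→8
  8='aabbb' goto a→9
  9='aabbba' goto ·  ←P1
  10='aac' goto ·  ←P2
  11='dddb' goto b→12
  12='dddbb' goto ·  ←P4
  13='ac' goto ·  ←P5

Failure links (BFS by depth):
  n1('d'): parent n0 fail=0; on 'd' 0 → fail=0;  out {3}∪∅={3}
  n4('a'): parent n0 fail=0; on 'a' 0 → fail=0;  out ∅∪∅=∅
  n2('dd'): parent n1 fail=0; on 'd' 0 → fail=1;  out ∅∪{3}={3}
  n5('aa'): parent n4 fail=0; on 'a' 0 → fail=4;  out ∅∪∅=∅
  n13('ac'): parent n4 fail=0; on 'c' 0 → fail=0;  out {5}∪∅={5}
  n3('ddd'): parent n2 fail=1; on 'd' 1 → fail=2;  out {0}∪{3}={0,3}
  n6('aab'): parent n5 fail=4; on 'b' 4→0 → fail=0;  out ∅∪∅=∅
  n10('aac'): parent n5 fail=4; on 'c' 4 → fail=13;  out {2}∪{5}={2,5}
  n7('aabb'): parent n6 fail=0; on 'b' 0 → fail=0;  out ∅∪∅=∅
  n11('dddb'): parent n3 fail=2; on 'b' 2→1→0 → fail=0;  out ∅∪∅=∅
  n8('aabbb'): parent n7 fail=0; on 'b' 0 → fail=0;  out ∅∪∅=∅
  n12('dddbb'): parent n11 fail=0; on 'b' 0 → fail=0;  out {4}∪∅={4}
  n9('aabbba'): parent n8 fail=0; on 'a' 0 → fail=4;  out {1}∪∅={1}

Scan:
pos 0 'd': at 1  emit P3@[0:0]
pos 1 'a': at 4 ·f
pos 2 'b': at 0 ·f
pos 3 'a': at 4
pos 4 'a': at 5
pos 5 'c': at 10  emit P2@[3:5],P5@[4:5]
pos 6 'a': at 4 ·f
pos 7 'c': at 13  emit P5@[6:7]
pos 8 'b': at 0 ·f
pos 9 'd': at 1  emit P3@[9:9]
pos 10 'd': at 2  emit P3@[10:10]
pos 11 'd': at 3  emit P0@[9:11],P3@[11:11]
pos 12 'b': at 11
pos 13 'b': at 12  emit P4@[9:13]
pos 14 'd': at 1 ·f  emit P3@[14:14]
pos 15 'd': at 2  emit P3@[15:15]
pos 16 'd': at 3  emit P0@[14:16],P3@[16:16]
pos 17 'b': at 11
pos 18 'b': at 12  emit P4@[14:18]
pos 19 'd': at 1 ·f  emit P3@[19:19]
pos 20 'a': at 4 ·f
pos 21 'a': at 5
pos 22 'b': at 6
pos 23 'b': at 7
pos 24 'b': at 8
pos 25 'a': at 9  emit P1@[20:25]
pos 26 'b': at 0 ·f
pos 27 'b': at 0
pos 28 'd': at 1  emit P3@[28:28]
pos 29 'a': at 4 ·f
pos 30 'a': at 5
pos 31 'c': at 10  emit P2@[29:31],P5@[30:31]
pos 32 'd': at 1 ·f  emit P3@[32:32]

Matches: [[0,3],[5,2],[5,5],[7,5],[9,3],[10,3],[11,0],[11,3],[13,4],[14,3],[15,3],[16,0],[16,3],[18,4],[19,3],[25,1],[28,3],[31,2],[31,5],[32,3]]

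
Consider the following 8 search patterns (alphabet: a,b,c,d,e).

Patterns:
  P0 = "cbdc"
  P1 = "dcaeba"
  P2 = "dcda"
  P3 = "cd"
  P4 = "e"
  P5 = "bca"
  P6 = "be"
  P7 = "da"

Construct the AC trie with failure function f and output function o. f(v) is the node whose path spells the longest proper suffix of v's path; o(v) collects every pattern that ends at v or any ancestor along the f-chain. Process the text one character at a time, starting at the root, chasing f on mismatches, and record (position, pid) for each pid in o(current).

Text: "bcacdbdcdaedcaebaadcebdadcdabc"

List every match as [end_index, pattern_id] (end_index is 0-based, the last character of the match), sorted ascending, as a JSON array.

Construct AC machine:
Trie (insert patterns):
  n0 'ε': b→15 c→1 d→5 e→14
  n1 'c': b→2 d→13
  n2 'cb': d→3
  n3 'cbd': c→4
  n4 'cbdc': ·  [P0 ends]
  n5 'd': a→19 c→6
  n6 'dc': a→7 d→11
  n7 'dca': e→8
  n8 'dcae': b→9
  n9 'dcaeb': a→10
  n10 'dcaeba': ·  [P1 ends]
  n11 'dcd': a→12
  n12 'dcda': ·  [P2 ends]
  n13 'cd': ·  [P3 ends]
  n14 'e': ·  [P4 ends]
  n15 'b': c→16 e→18
  n16 'bc': a→17
  n17 'bca': ·  [P5 ends]
  n18 'be': ·  [P6 ends]
  n19 'da': ·  [P7 ends]

Failure links (BFS by depth):
  n1('c'): parent n0 fail=0; on 'c' 0 → fail=0;  out ∅∪∅=∅
  n5('d'): parent n0 fail=0; on 'd' 0 → fail=0;  out ∅∪∅=∅
  n14('e'): parent n0 fail=0; on 'e' 0 → fail=0;  out {4}∪∅={4}
  n15('b'): parent n0 fail=0; on 'b' 0 → fail=0;  out ∅∪∅=∅
  n2('cb'): parent n1 fail=0; on 'b' 0 → fail=15;  out ∅∪∅=∅
  n6('dc'): parent n5 fail=0; on 'c' 0 → fail=1;  out ∅∪∅=∅
  n13('cd'): parent n1 fail=0; on 'd' 0 → fail=5;  out {3}∪∅={3}
  n16('bc'): parent n15 fail=0; on 'c' 0 → fail=1;  out ∅∪∅=∅
  n18('be'): parent n15 fail=0; on 'e' 0 → fail=14;  out {6}∪{4}={4,6}
  n19('da'): parent n5 fail=0; on 'a' 0 → fail=0;  out {7}∪∅={7}
  n3('cbd'): parent n2 fail=15; on 'd' 15→0 → fail=5;  out ∅∪∅=∅
  n7('dca'): parent n6 fail=1; on 'a' 1→0 → fail=0;  out ∅∪∅=∅
  n11('dcd'): parent n6 fail=1; on 'd' 1 → fail=13;  out ∅∪{3}={3}
  n17('bca'): parent n16 fail=1; on 'a' 1→0 → fail=0;  out {5}∪∅={5}
  n4('cbdc'): parent n3 fail=5; on 'c' 5 → fail=6;  out {0}∪∅={0}
  n8('dcae'): parent n7 fail=0; on 'e' 0 → fail=14;  out ∅∪{4}={4}
  n12('dcda'): parent n11 fail=13; on 'a' 13→5 → fail=19;  out {2}∪{7}={2,7}
  n9('dcaeb'): parent n8 fail=14; on 'b' 14→0 → fail=15;  out ∅∪∅=∅
  n10('dcaeba'): parent n9 fail=15; on 'a' 15→0 → fail=0;  out {1}∪∅={1}

Run:
pos 0 'b': at 15
pos 1 'c': at 16
pos 2 'a': at 17  → match P5@[0:2]
pos 3 'c': at 1 ·f
pos 4 'd': at 13  → match P3@[3:4]
pos 5 'b': at 15 ·f
pos 6 'd': at 5 ·f
pos 7 'c': at 6
pos 8 'd': at 11  → match P3@[7:8]
pos 9 'a': at 12  → match P2@[6:9],P7@[8:9]
pos 10 'e': at 14 ·f  → match P4@[10:10]
pos 11 'd': at 5 ·f
pos 12 'c': at 6
pos 13 'a': at 7
pos 14 'e': at 8  → match P4@[14:14]
pos 15 'b': at 9
pos 16 'a': at 10  → match P1@[11:16]
pos 17 'a': at 0 ·f
pos 18 'd': at 5
pos 19 'c': at 6
pos 20 'e': at 14 ·f  → match P4@[20:20]
pos 21 'b': at 15 ·f
pos 22 'd': at 5 ·f
pos 23 'a': at 19  → match P7@[22:23]
pos 24 'd': at 5 ·f
pos 25 'c': at 6
pos 26 'd': at 11  → match P3@[25:26]
pos 27 'a': at 12  → match P2@[24:27],P7@[26:27]
pos 28 'b': at 15 ·f
pos 29 'c': at 16

Result: [[2,5],[4,3],[8,3],[9,2],[9,7],[10,4],[14,4],[16,1],[20,4],[23,7],[26,3],[27,2],[27,7]]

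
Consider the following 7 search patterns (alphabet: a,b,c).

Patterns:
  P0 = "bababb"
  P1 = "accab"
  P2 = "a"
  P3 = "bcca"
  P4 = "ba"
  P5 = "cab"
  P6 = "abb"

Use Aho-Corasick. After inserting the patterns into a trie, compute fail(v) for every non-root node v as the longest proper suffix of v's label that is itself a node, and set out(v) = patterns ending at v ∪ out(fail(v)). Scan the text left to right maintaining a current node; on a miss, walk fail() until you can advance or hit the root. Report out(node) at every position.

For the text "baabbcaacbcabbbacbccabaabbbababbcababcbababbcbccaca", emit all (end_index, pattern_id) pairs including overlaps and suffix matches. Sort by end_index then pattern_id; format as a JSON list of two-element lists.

Build automaton:
Trie (insert patterns):
  n0 'ε': a→7 b→1 c→15
  n1 'b': a→2 c→12
  n2 'ba': b→3  ←P4
  n3 'bab': a→4
  n4 'baba': b→5
  n5 'babab': b→6
  n6 'bababb': ·  ←P0
  n7 'a': b→18 c→8  ←P2
  n8 'ac': c→9
  n9 'acc': a→10
  n10 'acca': b→11
  n11 'accab': ·  ←P1
  n12 'bc': c→13
  n13 'bcc': a→14
  n14 'bcca': ·  ←P3
  n15 'c': a→16
  n16 'ca': b→17
  n17 'cab': ·  ←P5
  n18 'ab': b→19
  n19 'abb': ·  ←P6

Failure links (BFS by depth):
  n1('b'): parent n0 fail=0; on 'b' 0 → fail=0;  out ∅∪∅=∅
  n7('a'): parent n0 fail=0; on 'a' 0 → fail=0;  out {2}∪∅={2}
  n15('c'): parent n0 fail=0; on 'c' 0 → fail=0;  out ∅∪∅=∅
  n2('ba'): parent n1 fail=0; on 'a' 0 → fail=7;  out {4}∪{2}={2,4}
  n8('ac'): parent n7 fail=0; on 'c' 0 → fail=15;  out ∅∪∅=∅
  n12('bc'): parent n1 fail=0; on 'c' 0 → fail=15;  out ∅∪∅=∅
  n16('ca'): parent n15 fail=0; on 'a' 0 → fail=7;  out ∅∪{2}={2}
  n18('ab'): parent n7 fail=0; on 'b' 0 → fail=1;  out ∅∪∅=∅
  n3('bab'): parent n2 fail=7; on 'b' 7 → fail=18;  out ∅∪∅=∅
  n9('acc'): parent n8 fail=15; on 'c' 15→0 → fail=15;  out ∅∪∅=∅
  n13('bcc'): parent n12 fail=15; on 'c' 15→0 → fail=15;  out ∅∪∅=∅
  n17('cab'): parent n16 fail=7; on 'b' 7 → fail=18;  out {5}∪∅={5}
  n19('abb'): parent n18 fail=1; on 'b' 1→0 → fail=1;  out {6}∪∅={6}
  n4('baba'): parent n3 fail=18; on 'a' 18→1 → fail=2;  out ∅∪{2,4}={2,4}
  n10('acca'): parent n9 fail=15; on 'a' 15 → fail=16;  out ∅∪{2}={2}
  n14('bcca'): parent n13 fail=15; on 'a' 15 → fail=16;  out {3}∪{2}={2,3}
  n5('babab'): parent n4 fail=2; on 'b' 2 → fail=3;  out ∅∪∅=∅
  n11('accab'): parent n10 fail=16; on 'b' 16 → fail=17;  out {1}∪{5}={1,5}
  n6('bababb'): parent n5 fail=3; on 'b' 3→18 → fail=19;  out {0}∪{6}={0,6}

Text stream:
[0] read 'b'  n0⇒n1
[1] read 'a'  n1⇒n2  emit P2@[1:1],P4@[0:1]
[2] read 'a'  n2⇒n7 ·f  emit P2@[2:2]
[3] read 'b'  n7⇒n18
[4] read 'b'  n18⇒n19  emit P6@[2:4]
[5] read 'c'  n19⇒n12 ·f
[6] read 'a'  n12⇒n16 ·f  emit P2@[6:6]
[7] read 'a'  n16⇒n7 ·f  emit P2@[7:7]
[8] read 'c'  n7⇒n8
[9] read 'b'  n8⇒n1 ·f
[10] read 'c'  n1⇒n12
[11] read 'a'  n12⇒n16 ·f  emit P2@[11:11]
[12] read 'b'  n16⇒n17  emit P5@[10:12]
[13] read 'b'  n17⇒n19 ·f  emit P6@[11:13]
[14] read 'b'  n19⇒n1 ·f
[15] read 'a'  n1⇒n2  emit P2@[15:15],P4@[14:15]
[16] read 'c'  n2⇒n8 ·f
[17] read 'b'  n8⇒n1 ·f
[18] read 'c'  n1⇒n12
[19] read 'c'  n12⇒n13
[20] read 'a'  n13⇒n14  emit P2@[20:20],P3@[17:20]
[21] read 'b'  n14⇒n17 ·f  emit P5@[19:21]
[22] read 'a'  n17⇒n2 ·f  emit P2@[22:22],P4@[21:22]
[23] read 'a'  n2⇒n7 ·f  emit P2@[23:23]
[24] read 'b'  n7⇒n18
[25] read 'b'  n18⇒n19  emit P6@[23:25]
[26] read 'b'  n19⇒n1 ·f
[27] read 'a'  n1⇒n2  emit P2@[27:27],P4@[26:27]
[28] read 'b'  n2⇒n3
[29] read 'a'  n3⇒n4  emit P2@[29:29],P4@[28:29]
[30] read 'b'  n4⇒n5
[31] read 'b'  n5⇒n6  emit P0@[26:31],P6@[29:31]
[32] read 'c'  n6⇒n12 ·f
[33] read 'a'  n12⇒n16 ·f  emit P2@[33:33]
[34] read 'b'  n16⇒n17  emit P5@[32:34]
[35] read 'a'  n17⇒n2 ·f  emit P2@[35:35],P4@[34:35]
[36] read 'b'  n2⇒n3
[37] read 'c'  n3⇒n12 ·f
[38] read 'b'  n12⇒n1 ·f
[39] read 'a'  n1⇒n2  emit P2@[39:39],P4@[38:39]
[40] read 'b'  n2⇒n3
[41] read 'a'  n3⇒n4  emit P2@[41:41],P4@[40:41]
[42] read 'b'  n4⇒n5
[43] read 'b'  n5⇒n6  emit P0@[38:43],P6@[41:43]
[44] read 'c'  n6⇒n12 ·f
[45] read 'b'  n12⇒n1 ·f
[46] read 'c'  n1⇒n12
[47] read 'c'  n12⇒n13
[48] read 'a'  n13⇒n14  emit P2@[48:48],P3@[45:48]
[49] read 'c'  n14⇒n8 ·f
[50] read 'a'  n8⇒n16 ·f  emit P2@[50:50]

All matches (sorted): [[1,2],[1,4],[2,2],[4,6],[6,2],[7,2],[11,2],[12,5],[13,6],[15,2],[15,4],[20,2],[20,3],[21,5],[22,2],[22,4],[23,2],[25,6],[27,2],[27,4],[29,2],[29,4],[31,0],[31,6],[33,2],[34,5],[35,2],[35,4],[39,2],[39,4],[41,2],[41,4],[43,0],[43,6],[48,2],[48,3],[50,2]]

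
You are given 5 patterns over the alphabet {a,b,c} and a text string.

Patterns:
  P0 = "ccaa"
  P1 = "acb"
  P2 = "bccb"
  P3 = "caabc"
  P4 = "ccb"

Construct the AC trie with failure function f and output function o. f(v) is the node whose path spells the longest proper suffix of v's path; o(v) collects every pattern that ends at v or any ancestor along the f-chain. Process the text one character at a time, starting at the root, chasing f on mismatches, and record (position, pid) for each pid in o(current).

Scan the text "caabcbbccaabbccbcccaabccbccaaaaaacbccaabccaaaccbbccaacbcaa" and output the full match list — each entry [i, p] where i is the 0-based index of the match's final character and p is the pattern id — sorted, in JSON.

Construct AC machine:
Trie (insert patterns):
  n0 'ε': a→5 b→8 c→1
  n1 'c': a→12 c→2
  n2 'cc': a→3 b→16
  n3 'cca': a→4
  n4 'ccaa': ·  ←P0
  n5 'a': c→6
  n6 'ac': b→7
  n7 'acb': ·  ←P1
  n8 'b': c→9
  n9 'bc': c→10
  n10 'bcc': b→11
  n11 'bccb': ·  ←P2
  n12 'ca': a→13
  n13 'caa': b→14
  n14 'caab': c→15
  n15 'caabc': ·  ←P3
  n16 'ccb': ·  ←P4

BFS fail/out derivation:
  n1('c'): parent n0 fail=0; on 'c' 0 → fail=0;  out ∅∪∅=∅
  n5('a'): parent n0 fail=0; on 'a' 0 → fail=0;  out ∅∪∅=∅
  n8('b'): parent n0 fail=0; on 'b' 0 → fail=0;  out ∅∪∅=∅
  n2('cc'): parent n1 fail=0; on 'c' 0 → fail=1;  out ∅∪∅=∅
  n6('ac'): parent n5 fail=0; on 'c' 0 → fail=1;  out ∅∪∅=∅
  n9('bc'): parent n8 fail=0; on 'c' 0 → fail=1;  out ∅∪∅=∅
  n12('ca'): parent n1 fail=0; on 'a' 0 → fail=5;  out ∅∪∅=∅
  n3('cca'): parent n2 fail=1; on 'a' 1 → fail=12;  out ∅∪∅=∅
  n7('acb'): parent n6 fail=1; on 'b' 1→0 → fail=8;  out {1}∪∅={1}
  n10('bcc'): parent n9 fail=1; on 'c' 1 → fail=2;  out ∅∪∅=∅
  n13('caa'): parent n12 fail=5; on 'a' 5→0 → fail=5;  out ∅∪∅=∅
  n16('ccb'): parent n2 fail=1; on 'b' 1→0 → fail=8;  out {4}∪∅={4}
  n4('ccaa'): parent n3 fail=12; on 'a' 12 → fail=13;  out {0}∪∅={0}
  n11('bccb'): parent n10 fail=2; on 'b' 2 → fail=16;  out {2}∪{4}={2,4}
  n14('caab'): parent n13 fail=5; on 'b' 5→0 → fail=8;  out ∅∪∅=∅
  n15('caabc'): parent n14 fail=8; on 'c' 8 → fail=9;  out {3}∪∅={3}

Scan:
i=0 'c': node 0→1
i=1 'a': node 1→12
i=2 'a': node 12→13
i=3 'b': node 13→14
i=4 'c': node 14→15  ** P3@[0:4]
i=5 'b': node 15→8 ·f
i=6 'b': node 8→8 ·f
i=7 'c': node 8→9
i=8 'c': node 9→10
i=9 'a': node 10→3 ·f
i=10 'a': node 3→4  ** P0@[7:10]
i=11 'b': node 4→14 ·f
i=12 'b': node 14→8 ·f
i=13 'c': node 8→9
i=14 'c': node 9→10
i=15 'b': node 10→11  ** P2@[12:15],P4@[13:15]
i=16 'c': node 11→9 ·f
i=17 'c': node 9→10
i=18 'c': node 10→2 ·f
i=19 'a': node 2→3
i=20 'a': node 3→4  ** P0@[17:20]
i=21 'b': node 4→14 ·f
i=22 'c': node 14→15  ** P3@[18:22]
i=23 'c': node 15→10 ·f
i=24 'b': node 10→11  ** P2@[21:24],P4@[22:24]
i=25 'c': node 11→9 ·f
i=26 'c': node 9→10
i=27 'a': node 10→3 ·f
i=28 'a': node 3→4  ** P0@[25:28]
i=29 'a': node 4→5 ·f
i=30 'a': node 5→5 ·f
i=31 'a': node 5→5 ·f
i=32 'a': node 5→5 ·f
i=33 'c': node 5→6
i=34 'b': node 6→7  ** P1@[32:34]
i=35 'c': node 7→9 ·f
i=36 'c': node 9→10
i=37 'a': node 10→3 ·f
i=38 'a': node 3→4  ** P0@[35:38]
i=39 'b': node 4→14 ·f
i=40 'c': node 14→15  ** P3@[36:40]
i=41 'c': node 15→10 ·f
i=42 'a': node 10→3 ·f
i=43 'a': node 3→4  ** P0@[40:43]
i=44 'a': node 4→5 ·f
i=45 'c': node 5→6
i=46 'c': node 6→2 ·f
i=47 'b': node 2→16  ** P4@[45:47]
i=48 'b': node 16→8 ·f
i=49 'c': node 8→9
i=50 'c': node 9→10
i=51 'a': node 10→3 ·f
i=52 'a': node 3→4  ** P0@[49:52]
i=53 'c': node 4→6 ·f
i=54 'b': node 6→7  ** P1@[52:54]
i=55 'c': node 7→9 ·f
i=56 'a': node 9→12 ·f
i=57 'a': node 12→13

Result: [[4,3],[10,0],[15,2],[15,4],[20,0],[22,3],[24,2],[24,4],[28,0],[34,1],[38,0],[40,3],[43,0],[47,4],[52,0],[54,1]]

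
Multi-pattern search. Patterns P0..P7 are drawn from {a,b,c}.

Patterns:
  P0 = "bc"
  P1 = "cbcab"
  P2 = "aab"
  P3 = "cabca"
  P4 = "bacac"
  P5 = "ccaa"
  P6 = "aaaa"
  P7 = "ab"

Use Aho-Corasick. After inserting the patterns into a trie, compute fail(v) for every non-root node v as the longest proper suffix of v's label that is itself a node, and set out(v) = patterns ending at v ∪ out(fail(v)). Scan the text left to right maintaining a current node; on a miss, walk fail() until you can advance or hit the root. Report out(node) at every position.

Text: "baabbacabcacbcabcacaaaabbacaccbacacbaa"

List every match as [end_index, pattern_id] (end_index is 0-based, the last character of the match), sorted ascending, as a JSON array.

Build:
Trie (insert patterns):
  0='ε' goto a→8 b→1 c→3
  1='b' goto a→15 c→2
  2='bc' goto ·  [P0 ends]
  3='c' goto a→11 b→4 c→19
  4='cb' goto c→5
  5='cbc' goto a→6
  6='cbca' goto b→7
  7='cbcab' goto ·  [P1 ends]
  8='a' goto a→9 b→24
  9='aa' goto a→22 b→10
  10='aab' goto ·  [P2 ends]
  11='ca' goto b→12
  12='cab' goto c→13
  13='cabc' goto a→14
  14='cabca' goto ·  [P3 ends]
  15='ba' goto c→16
  16='bac' goto a→17
  17='baca' goto c→18
  18='bacac' goto ·  [P4 ends]
  19='cc' goto a→20
  20='cca' goto a→21
  21='ccaa' goto ·  [P5 ends]
  22='aaa' goto a→23
  23='aaaa' goto ·  [P6 ends]
  24='ab' goto ·  [P7 ends]

Failure links (BFS by depth):
  fail(1) 'b': from fail(0)=0 chase 'b': 0 ⇒ 0;  out=∅∪out(0)=∅
  fail(3) 'c': from fail(0)=0 chase 'c': 0 ⇒ 0;  out=∅∪out(0)=∅
  fail(8) 'a': from fail(0)=0 chase 'a': 0 ⇒ 0;  out=∅∪out(0)=∅
  fail(2) 'bc': from fail(1)=0 chase 'c': 0 ⇒ 3;  out={0}∪out(3)={0}
  fail(4) 'cb': from fail(3)=0 chase 'b': 0 ⇒ 1;  out=∅∪out(1)=∅
  fail(9) 'aa': from fail(8)=0 chase 'a': 0 ⇒ 8;  out=∅∪out(8)=∅
  fail(11) 'ca': from fail(3)=0 chase 'a': 0 ⇒ 8;  out=∅∪out(8)=∅
  fail(15) 'ba': from fail(1)=0 chase 'a': 0 ⇒ 8;  out=∅∪out(8)=∅
  fail(19) 'cc': from fail(3)=0 chase 'c': 0 ⇒ 3;  out=∅∪out(3)=∅
  fail(24) 'ab': from fail(8)=0 chase 'b': 0 ⇒ 1;  out={7}∪out(1)={7}
  fail(5) 'cbc': from fail(4)=1 chase 'c': 1 ⇒ 2;  out=∅∪out(2)={0}
  fail(10) 'aab': from fail(9)=8 chase 'b': 8 ⇒ 24;  out={2}∪out(24)={2,7}
  fail(12) 'cab': from fail(11)=8 chase 'b': 8 ⇒ 24;  out=∅∪out(24)={7}
  fail(16) 'bac': from fail(15)=8 chase 'c': 8→0 ⇒ 3;  out=∅∪out(3)=∅
  fail(20) 'cca': from fail(19)=3 chase 'a': 3 ⇒ 11;  out=∅∪out(11)=∅
  fail(22) 'aaa': from fail(9)=8 chase 'a': 8 ⇒ 9;  out=∅∪out(9)=∅
  fail(6) 'cbca': from fail(5)=2 chase 'a': 2→3 ⇒ 11;  out=∅∪out(11)=∅
  fail(13) 'cabc': from fail(12)=24 chase 'c': 24→1 ⇒ 2;  out=∅∪out(2)={0}
  fail(17) 'baca': from fail(16)=3 chase 'a': 3 ⇒ 11;  out=∅∪out(11)=∅
  fail(21) 'ccaa': from fail(20)=11 chase 'a': 11→8 ⇒ 9;  out={5}∪out(9)={5}
  fail(23) 'aaaa': from fail(22)=9 chase 'a': 9 ⇒ 22;  out={6}∪out(22)={6}
  fail(7) 'cbcab': from fail(6)=11 chase 'b': 11 ⇒ 12;  out={1}∪out(12)={1,7}
  fail(14) 'cabca': from fail(13)=2 chase 'a': 2→3 ⇒ 11;  out={3}∪out(11)={3}
  fail(18) 'bacac': from fail(17)=11 chase 'c': 11→8→0 ⇒ 3;  out={4}∪out(3)={4}

Text stream:
pos 0 'b': at 1
pos 1 'a': at 15
pos 2 'a': at 9 (via fail)
pos 3 'b': at 10  ** P2@[1:3],P7@[2:3]
pos 4 'b': at 1 (via fail)
pos 5 'a': at 15
pos 6 'c': at 16
pos 7 'a': at 17
pos 8 'b': at 12 (via fail)  ** P7@[7:8]
pos 9 'c': at 13  ** P0@[8:9]
pos 10 'a': at 14  ** P3@[6:10]
pos 11 'c': at 3 (via fail)
pos 12 'b': at 4
pos 13 'c': at 5  ** P0@[12:13]
pos 14 'a': at 6
pos 15 'b': at 7  ** P1@[11:15],P7@[14:15]
pos 16 'c': at 13 (via fail)  ** P0@[15:16]
pos 17 'a': at 14  ** P3@[13:17]
pos 18 'c': at 3 (via fail)
pos 19 'a': at 11
pos 20 'a': at 9 (via fail)
pos 21 'a': at 22
pos 22 'a': at 23  ** P6@[19:22]
pos 23 'b': at 10 (via fail)  ** P2@[21:23],P7@[22:23]
pos 24 'b': at 1 (via fail)
pos 25 'a': at 15
pos 26 'c': at 16
pos 27 'a': at 17
pos 28 'c': at 18  ** P4@[24:28]
pos 29 'c': at 19 (via fail)
pos 30 'b': at 4 (via fail)
pos 31 'a': at 15 (via fail)
pos 32 'c': at 16
pos 33 'a': at 17
pos 34 'c': at 18  ** P4@[30:34]
pos 35 'b': at 4 (via fail)
pos 36 'a': at 15 (via fail)
pos 37 'a': at 9 (via fail)

Matches: [[3,2],[3,7],[8,7],[9,0],[10,3],[13,0],[15,1],[15,7],[16,0],[17,3],[22,6],[23,2],[23,7],[28,4],[34,4]]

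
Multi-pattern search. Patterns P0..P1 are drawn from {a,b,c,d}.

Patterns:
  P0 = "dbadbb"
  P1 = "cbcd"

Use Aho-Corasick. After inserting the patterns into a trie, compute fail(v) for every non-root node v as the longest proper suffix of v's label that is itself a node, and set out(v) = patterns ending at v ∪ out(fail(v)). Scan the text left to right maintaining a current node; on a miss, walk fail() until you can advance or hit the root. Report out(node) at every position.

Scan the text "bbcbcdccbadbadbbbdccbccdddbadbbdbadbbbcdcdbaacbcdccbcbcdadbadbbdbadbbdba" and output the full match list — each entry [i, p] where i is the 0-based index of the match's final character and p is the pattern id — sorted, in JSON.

Construct AC machine:
Trie nodes:
  0='ε' goto c→7 d→1
  1='d' goto b→2
  2='db' goto a→3
  3='dba' goto d→4
  4='dbad' goto b→5
  5='dbadb' goto b→6
  6='dbadbb' goto ·  [P0 ends]
  7='c' goto b→8
  8='cb' goto c→9
  9='cbc' goto d→10
  10='cbcd' goto ·  [P1 ends]

Failure links (BFS by depth):
  fail(1) 'd': from fail(0)=0 chase 'd': 0 ⇒ 0;  out=∅∪out(0)=∅
  fail(7) 'c': from fail(0)=0 chase 'c': 0 ⇒ 0;  out=∅∪out(0)=∅
  fail(2) 'db': from fail(1)=0 chase 'b': 0 ⇒ 0;  out=∅∪out(0)=∅
  fail(8) 'cb': from fail(7)=0 chase 'b': 0 ⇒ 0;  out=∅∪out(0)=∅
  fail(3) 'dba': from fail(2)=0 chase 'a': 0 ⇒ 0;  out=∅∪out(0)=∅
  fail(9) 'cbc': from fail(8)=0 chase 'c': 0 ⇒ 7;  out=∅∪out(7)=∅
  fail(4) 'dbad': from fail(3)=0 chase 'd': 0 ⇒ 1;  out=∅∪out(1)=∅
  fail(10) 'cbcd': from fail(9)=7 chase 'd': 7→0 ⇒ 1;  out={1}∪out(1)={1}
  fail(5) 'dbadb': from fail(4)=1 chase 'b': 1 ⇒ 2;  out=∅∪out(2)=∅
  fail(6) 'dbadbb': from fail(5)=2 chase 'b': 2→0 ⇒ 0;  out={0}∪out(0)={0}

Run:
i=0 'b': node 0→0
i=1 'b': node 0→0
i=2 'c': node 0→7
i=3 'b': node 7→8
i=4 'c': node 8→9
i=5 'd': node 9→10  emit P1@[2:5]
i=6 'c': node 10→7 ·f
i=7 'c': node 7→7 ·f
i=8 'b': node 7→8
i=9 'a': node 8→0 ·f
i=10 'd': node 0→1
i=11 'b': node 1→2
i=12 'a': node 2→3
i=13 'd': node 3→4
i=14 'b': node 4→5
i=15 'b': node 5→6  emit P0@[10:15]
i=16 'b': node 6→0 ·f
i=17 'd': node 0→1
i=18 'c': node 1→7 ·f
i=19 'c': node 7→7 ·f
i=20 'b': node 7→8
i=21 'c': node 8→9
i=22 'c': node 9→7 ·f
i=23 'd': node 7→1 ·f
i=24 'd': node 1→1 ·f
i=25 'd': node 1→1 ·f
i=26 'b': node 1→2
i=27 'a': node 2→3
i=28 'd': node 3→4
i=29 'b': node 4→5
i=30 'b': node 5→6  emit P0@[25:30]
i=31 'd': node 6→1 ·f
i=32 'b': node 1→2
i=33 'a': node 2→3
i=34 'd': node 3→4
i=35 'b': node 4→5
i=36 'b': node 5→6  emit P0@[31:36]
i=37 'b': node 6→0 ·f
i=38 'c': node 0→7
i=39 'd': node 7→1 ·f
i=40 'c': node 1→7 ·f
i=41 'd': node 7→1 ·f
i=42 'b': node 1→2
i=43 'a': node 2→3
i=44 'a': node 3→0 ·f
i=45 'c': node 0→7
i=46 'b': node 7→8
i=47 'c': node 8→9
i=48 'd': node 9→10  emit P1@[45:48]
i=49 'c': node 10→7 ·f
i=50 'c': node 7→7 ·f
i=51 'b': node 7→8
i=52 'c': node 8→9
i=53 'b': node 9→8 ·f
i=54 'c': node 8→9
i=55 'd': node 9→10  emit P1@[52:55]
i=56 'a': node 10→0 ·f
i=57 'd': node 0→1
i=58 'b': node 1→2
i=59 'a': node 2→3
i=60 'd': node 3→4
i=61 'b': node 4→5
i=62 'b': node 5→6  emit P0@[57:62]
i=63 'd': node 6→1 ·f
i=64 'b': node 1→2
i=65 'a': node 2→3
i=66 'd': node 3→4
i=67 'b': node 4→5
i=68 'b': node 5→6  emit P0@[63:68]
i=69 'd': node 6→1 ·f
i=70 'b': node 1→2
i=71 'a': node 2→3

All matches (sorted): [[5,1],[15,0],[30,0],[36,0],[48,1],[55,1],[62,0],[68,0]]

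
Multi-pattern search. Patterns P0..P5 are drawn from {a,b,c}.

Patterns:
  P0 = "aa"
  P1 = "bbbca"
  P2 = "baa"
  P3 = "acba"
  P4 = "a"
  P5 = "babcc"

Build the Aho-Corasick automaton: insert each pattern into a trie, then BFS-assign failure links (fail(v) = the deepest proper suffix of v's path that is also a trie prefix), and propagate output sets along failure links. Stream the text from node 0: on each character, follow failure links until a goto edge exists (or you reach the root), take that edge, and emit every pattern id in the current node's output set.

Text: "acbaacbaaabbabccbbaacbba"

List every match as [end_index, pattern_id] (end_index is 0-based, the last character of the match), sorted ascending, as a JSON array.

Build automaton:
Trie nodes:
  n0 'ε': a→1 b→3
  n1 'a': a→2 c→10  [P4 ends]
  n2 'aa': ·  [P0 ends]
  n3 'b': a→8 b→4
  n4 'bb': b→5
  n5 'bbb': c→6
  n6 'bbbc': a→7
  n7 'bbbca': ·  [P1 ends]
  n8 'ba': a→9 b→13
  n9 'baa': ·  [P2 ends]
  n10 'ac': b→11
  n11 'acb': a→12
  n12 'acba': ·  [P3 ends]
  n13 'bab': c→14
  n14 'babc': c→15
  n15 'babcc': ·  [P5 ends]

BFS fail/out derivation:
  fail(1) 'a': from fail(0)=0 chase 'a': 0 ⇒ 0;  out={4}∪out(0)={4}
  fail(3) 'b': from fail(0)=0 chase 'b': 0 ⇒ 0;  out=∅∪out(0)=∅
  fail(2) 'aa': from fail(1)=0 chase 'a': 0 ⇒ 1;  out={0}∪out(1)={0,4}
  fail(4) 'bb': from fail(3)=0 chase 'b': 0 ⇒ 3;  out=∅∪out(3)=∅
  fail(8) 'ba': from fail(3)=0 chase 'a': 0 ⇒ 1;  out=∅∪out(1)={4}
  fail(10) 'ac': from fail(1)=0 chase 'c': 0 ⇒ 0;  out=∅∪out(0)=∅
  fail(5) 'bbb': from fail(4)=3 chase 'b': 3 ⇒ 4;  out=∅∪out(4)=∅
  fail(9) 'baa': from fail(8)=1 chase 'a': 1 ⇒ 2;  out={2}∪out(2)={0,2,4}
  fail(11) 'acb': from fail(10)=0 chase 'b': 0 ⇒ 3;  out=∅∪out(3)=∅
  fail(13) 'bab': from fail(8)=1 chase 'b': 1→0 ⇒ 3;  out=∅∪out(3)=∅
  fail(6) 'bbbc': from fail(5)=4 chase 'c': 4→3→0 ⇒ 0;  out=∅∪out(0)=∅
  fail(12) 'acba': from fail(11)=3 chase 'a': 3 ⇒ 8;  out={3}∪out(8)={3,4}
  fail(14) 'babc': from fail(13)=3 chase 'c': 3→0 ⇒ 0;  out=∅∪out(0)=∅
  fail(7) 'bbbca': from fail(6)=0 chase 'a': 0 ⇒ 1;  out={1}∪out(1)={1,4}
  fail(15) 'babcc': from fail(14)=0 chase 'c': 0 ⇒ 0;  out={5}∪out(0)={5}

Run:
pos 0 'a': at 1  → match P4@[0:0]
pos 1 'c': at 10
pos 2 'b': at 11
pos 3 'a': at 12  → match P3@[0:3],P4@[3:3]
pos 4 'a': at 9 (fail-walked)  → match P0@[3:4],P2@[2:4],P4@[4:4]
pos 5 'c': at 10 (fail-walked)
pos 6 'b': at 11
pos 7 'a': at 12  → match P3@[4:7],P4@[7:7]
pos 8 'a': at 9 (fail-walked)  → match P0@[7:8],P2@[6:8],P4@[8:8]
pos 9 'a': at 2 (fail-walked)  → match P0@[8:9],P4@[9:9]
pos 10 'b': at 3 (fail-walked)
pos 11 'b': at 4
pos 12 'a': at 8 (fail-walked)  → match P4@[12:12]
pos 13 'b': at 13
pos 14 'c': at 14
pos 15 'c': at 15  → match P5@[11:15]
pos 16 'b': at 3 (fail-walked)
pos 17 'b': at 4
pos 18 'a': at 8 (fail-walked)  → match P4@[18:18]
pos 19 'a': at 9  → match P0@[18:19],P2@[17:19],P4@[19:19]
pos 20 'c': at 10 (fail-walked)
pos 21 'b': at 11
pos 22 'b': at 4 (fail-walked)
pos 23 'a': at 8 (fail-walked)  → match P4@[23:23]

Result: [[0,4],[3,3],[3,4],[4,0],[4,2],[4,4],[7,3],[7,4],[8,0],[8,2],[8,4],[9,0],[9,4],[12,4],[15,5],[18,4],[19,0],[19,2],[19,4],[23,4]]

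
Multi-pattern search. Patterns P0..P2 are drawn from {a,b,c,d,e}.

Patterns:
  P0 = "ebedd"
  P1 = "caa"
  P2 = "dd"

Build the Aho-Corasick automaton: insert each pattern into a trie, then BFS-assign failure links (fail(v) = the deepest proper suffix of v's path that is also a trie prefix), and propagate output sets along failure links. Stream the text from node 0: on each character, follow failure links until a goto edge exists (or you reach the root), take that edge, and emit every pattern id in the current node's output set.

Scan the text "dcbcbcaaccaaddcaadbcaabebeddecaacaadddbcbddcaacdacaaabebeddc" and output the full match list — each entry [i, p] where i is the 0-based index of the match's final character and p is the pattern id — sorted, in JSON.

Build automaton:
Trie nodes:
  n0 'ε': c→6 d→9 e→1
  n1 'e': b→2
  n2 'eb': e→3
  n3 'ebe': d→4
  n4 'ebed': d→5
  n5 'ebedd': ·  ←P0
  n6 'c': a→7
  n7 'ca': a→8
  n8 'caa': ·  ←P1
  n9 'd': d→10
  n10 'dd': ·  ←P2

BFS fail/out derivation:
  fail(1) 'e': from fail(0)=0 chase 'e': 0 ⇒ 0;  out=∅∪out(0)=∅
  fail(6) 'c': from fail(0)=0 chase 'c': 0 ⇒ 0;  out=∅∪out(0)=∅
  fail(9) 'd': from fail(0)=0 chase 'd': 0 ⇒ 0;  out=∅∪out(0)=∅
  fail(2) 'eb': from fail(1)=0 chase 'b': 0 ⇒ 0;  out=∅∪out(0)=∅
  fail(7) 'ca': from fail(6)=0 chase 'a': 0 ⇒ 0;  out=∅∪out(0)=∅
  fail(10) 'dd': from fail(9)=0 chase 'd': 0 ⇒ 9;  out={2}∪out(9)={2}
  fail(3) 'ebe': from fail(2)=0 chase 'e': 0 ⇒ 1;  out=∅∪out(1)=∅
  fail(8) 'caa': from fail(7)=0 chase 'a': 0 ⇒ 0;  out={1}∪out(0)={1}
  fail(4) 'ebed': from fail(3)=1 chase 'd': 1→0 ⇒ 9;  out=∅∪out(9)=∅
  fail(5) 'ebedd': from fail(4)=9 chase 'd': 9 ⇒ 10;  out={0}∪out(10)={0,2}

Scan:
pos 0 'd': at 9
pos 1 'c': at 6 (fail-walked)
pos 2 'b': at 0 (fail-walked)
pos 3 'c': at 6
pos 4 'b': at 0 (fail-walked)
pos 5 'c': at 6
pos 6 'a': at 7
pos 7 'a': at 8  ** P1@[5:7]
pos 8 'c': at 6 (fail-walked)
pos 9 'c': at 6 (fail-walked)
pos 10 'a': at 7
pos 11 'a': at 8  ** P1@[9:11]
pos 12 'd': at 9 (fail-walked)
pos 13 'd': at 10  ** P2@[12:13]
pos 14 'c': at 6 (fail-walked)
pos 15 'a': at 7
pos 16 'a': at 8  ** P1@[14:16]
pos 17 'd': at 9 (fail-walked)
pos 18 'b': at 0 (fail-walked)
pos 19 'c': at 6
pos 20 'a': at 7
pos 21 'a': at 8  ** P1@[19:21]
pos 22 'b': at 0 (fail-walked)
pos 23 'e': at 1
pos 24 'b': at 2
pos 25 'e': at 3
pos 26 'd': at 4
pos 27 'd': at 5  ** P0@[23:27],P2@[26:27]
pos 28 'e': at 1 (fail-walked)
pos 29 'c': at 6 (fail-walked)
pos 30 'a': at 7
pos 31 'a': at 8  ** P1@[29:31]
pos 32 'c': at 6 (fail-walked)
pos 33 'a': at 7
pos 34 'a': at 8  ** P1@[32:34]
pos 35 'd': at 9 (fail-walked)
pos 36 'd': at 10  ** P2@[35:36]
pos 37 'd': at 10 (fail-walked)  ** P2@[36:37]
pos 38 'b': at 0 (fail-walked)
pos 39 'c': at 6
pos 40 'b': at 0 (fail-walked)
pos 41 'd': at 9
pos 42 'd': at 10  ** P2@[41:42]
pos 43 'c': at 6 (fail-walked)
pos 44 'a': at 7
pos 45 'a': at 8  ** P1@[43:45]
pos 46 'c': at 6 (fail-walked)
pos 47 'd': at 9 (fail-walked)
pos 48 'a': at 0 (fail-walked)
pos 49 'c': at 6
pos 50 'a': at 7
pos 51 'a': at 8  ** P1@[49:51]
pos 52 'a': at 0 (fail-walked)
pos 53 'b': at 0
pos 54 'e': at 1
pos 55 'b': at 2
pos 56 'e': at 3
pos 57 'd': at 4
pos 58 'd': at 5  ** P0@[54:58],P2@[57:58]
pos 59 'c': at 6 (fail-walked)

Matches: [[7,1],[11,1],[13,2],[16,1],[21,1],[27,0],[27,2],[31,1],[34,1],[36,2],[37,2],[42,2],[45,1],[51,1],[58,0],[58,2]]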